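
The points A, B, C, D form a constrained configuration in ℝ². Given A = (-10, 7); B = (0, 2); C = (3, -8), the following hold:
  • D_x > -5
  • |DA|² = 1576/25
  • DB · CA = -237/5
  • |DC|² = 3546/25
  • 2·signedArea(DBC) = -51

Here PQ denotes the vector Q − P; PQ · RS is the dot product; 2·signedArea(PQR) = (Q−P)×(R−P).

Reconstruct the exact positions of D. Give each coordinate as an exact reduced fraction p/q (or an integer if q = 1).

1. D_x = -24/5  [DB · CA = -237/5 ∩ 2·signedArea(DBC) = -51]
2. D_y = 1  [DB · CA = -237/5 ∩ 2·signedArea(DBC) = -51]
   → D = (-24/5, 1)

D = (-24/5, 1)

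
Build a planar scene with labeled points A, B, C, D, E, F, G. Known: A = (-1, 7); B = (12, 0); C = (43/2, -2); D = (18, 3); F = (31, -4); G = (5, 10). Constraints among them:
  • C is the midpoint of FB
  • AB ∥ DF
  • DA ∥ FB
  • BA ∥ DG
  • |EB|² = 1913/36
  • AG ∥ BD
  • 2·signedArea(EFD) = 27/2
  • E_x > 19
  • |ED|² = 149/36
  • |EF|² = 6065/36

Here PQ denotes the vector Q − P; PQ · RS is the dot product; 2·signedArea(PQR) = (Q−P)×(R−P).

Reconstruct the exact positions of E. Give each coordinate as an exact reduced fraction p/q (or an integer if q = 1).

E = (115/6, 4/3)

1. E_x = 115/6  [line -7·x + -13·y + 303/2 = 0 ∩ |EB|² = 1913/36]
2. E_y = 4/3  [line -7·x + -13·y + 303/2 = 0 ∩ |EB|² = 1913/36]
   → E = (115/6, 4/3)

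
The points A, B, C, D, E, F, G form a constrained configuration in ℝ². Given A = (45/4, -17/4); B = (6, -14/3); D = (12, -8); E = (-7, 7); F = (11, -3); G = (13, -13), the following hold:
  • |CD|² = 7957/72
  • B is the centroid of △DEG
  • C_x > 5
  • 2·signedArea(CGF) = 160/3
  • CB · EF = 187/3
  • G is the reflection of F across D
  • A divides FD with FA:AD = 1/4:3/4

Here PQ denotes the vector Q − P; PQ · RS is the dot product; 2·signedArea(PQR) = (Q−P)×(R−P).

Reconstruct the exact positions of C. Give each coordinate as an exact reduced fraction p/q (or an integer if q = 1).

C = (61/12, -1/12)

1. C_x = 61/12  [2·signedArea(CGF) = 160/3 ∩ CB · EF = 187/3]
2. C_y = -1/12  [2·signedArea(CGF) = 160/3 ∩ CB · EF = 187/3]
   → C = (61/12, -1/12)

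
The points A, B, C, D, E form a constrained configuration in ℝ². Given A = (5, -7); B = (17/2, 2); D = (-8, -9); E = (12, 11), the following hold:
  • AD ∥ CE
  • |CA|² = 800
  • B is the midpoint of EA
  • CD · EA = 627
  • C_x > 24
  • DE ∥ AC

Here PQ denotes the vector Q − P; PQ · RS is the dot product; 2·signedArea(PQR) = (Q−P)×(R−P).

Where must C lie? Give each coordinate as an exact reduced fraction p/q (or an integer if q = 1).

1. C_x = 25  [AD ∥ CE ∩ DE ∥ AC]
2. C_y = 13  [AD ∥ CE ∩ DE ∥ AC]
   → C = (25, 13)

C = (25, 13)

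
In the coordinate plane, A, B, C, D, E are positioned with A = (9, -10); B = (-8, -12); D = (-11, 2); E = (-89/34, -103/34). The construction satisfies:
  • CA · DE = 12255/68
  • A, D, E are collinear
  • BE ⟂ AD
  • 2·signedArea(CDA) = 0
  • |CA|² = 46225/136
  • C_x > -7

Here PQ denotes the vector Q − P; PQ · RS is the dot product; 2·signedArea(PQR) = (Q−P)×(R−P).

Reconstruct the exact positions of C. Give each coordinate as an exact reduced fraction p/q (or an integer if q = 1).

1. C_x = -463/68  [2·signedArea(CDA) = 0 ∩ CA · DE = 12255/68]
2. C_y = -35/68  [2·signedArea(CDA) = 0 ∩ CA · DE = 12255/68]
   → C = (-463/68, -35/68)

C = (-463/68, -35/68)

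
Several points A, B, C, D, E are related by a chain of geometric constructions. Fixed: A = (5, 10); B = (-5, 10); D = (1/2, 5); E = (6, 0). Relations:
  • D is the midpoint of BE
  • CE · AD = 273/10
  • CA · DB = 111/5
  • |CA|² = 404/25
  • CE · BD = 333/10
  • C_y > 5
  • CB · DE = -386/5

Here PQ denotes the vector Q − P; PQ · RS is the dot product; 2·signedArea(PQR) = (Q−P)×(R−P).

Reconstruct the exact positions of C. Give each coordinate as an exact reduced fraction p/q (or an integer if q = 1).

1. C_x = 27/5  [CE · AD = 273/10 ∩ CE · BD = 333/10]
2. C_y = 6  [CE · AD = 273/10 ∩ CE · BD = 333/10]
   → C = (27/5, 6)

C = (27/5, 6)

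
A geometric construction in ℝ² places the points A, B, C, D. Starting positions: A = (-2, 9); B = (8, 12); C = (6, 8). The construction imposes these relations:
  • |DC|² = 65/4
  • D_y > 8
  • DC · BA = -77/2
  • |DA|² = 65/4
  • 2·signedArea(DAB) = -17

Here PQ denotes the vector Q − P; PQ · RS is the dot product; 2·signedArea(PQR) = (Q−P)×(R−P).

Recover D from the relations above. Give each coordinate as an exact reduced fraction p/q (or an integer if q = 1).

D = (2, 17/2)

1. D_x = 2  [2·signedArea(DAB) = -17 ∩ DC · BA = -77/2]
2. D_y = 17/2  [2·signedArea(DAB) = -17 ∩ DC · BA = -77/2]
   → D = (2, 17/2)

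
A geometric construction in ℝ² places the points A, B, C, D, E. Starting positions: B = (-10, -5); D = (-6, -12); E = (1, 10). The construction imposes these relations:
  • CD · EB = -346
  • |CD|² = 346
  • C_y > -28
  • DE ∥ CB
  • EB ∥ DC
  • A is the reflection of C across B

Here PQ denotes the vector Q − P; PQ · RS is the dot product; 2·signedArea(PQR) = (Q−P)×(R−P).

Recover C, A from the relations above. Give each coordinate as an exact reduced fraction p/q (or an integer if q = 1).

A = (-3, 17)
C = (-17, -27)

1. C_x = -17  [DE ∥ CB ∩ EB ∥ DC]
2. C_y = -27  [DE ∥ CB ∩ EB ∥ DC]
   → C = (-17, -27)
3. A_x = -3  [A is the reflection of C across B]
4. A_y = 17  [A is the reflection of C across B]
   → A = (-3, 17)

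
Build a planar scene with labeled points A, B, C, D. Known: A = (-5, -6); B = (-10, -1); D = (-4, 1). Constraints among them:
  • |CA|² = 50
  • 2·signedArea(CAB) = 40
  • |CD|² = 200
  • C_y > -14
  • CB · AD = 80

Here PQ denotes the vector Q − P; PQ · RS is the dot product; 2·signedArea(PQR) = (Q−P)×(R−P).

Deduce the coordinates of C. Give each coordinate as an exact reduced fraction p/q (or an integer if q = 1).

C = (-6, -13)

1. C_x = -6  [2·signedArea(CAB) = 40 ∩ CB · AD = 80]
2. C_y = -13  [2·signedArea(CAB) = 40 ∩ CB · AD = 80]
   → C = (-6, -13)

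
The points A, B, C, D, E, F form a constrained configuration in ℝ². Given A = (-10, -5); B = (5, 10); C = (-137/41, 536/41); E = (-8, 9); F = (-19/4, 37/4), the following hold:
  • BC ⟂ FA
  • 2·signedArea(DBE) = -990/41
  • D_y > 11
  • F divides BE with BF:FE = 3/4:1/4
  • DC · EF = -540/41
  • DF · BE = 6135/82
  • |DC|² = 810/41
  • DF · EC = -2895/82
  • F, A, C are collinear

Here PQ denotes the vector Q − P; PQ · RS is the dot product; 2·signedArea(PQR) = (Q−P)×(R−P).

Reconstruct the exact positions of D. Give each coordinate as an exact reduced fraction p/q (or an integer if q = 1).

1. D_x = 34/41  [DC · EF = -540/41 ∩ 2·signedArea(DBE) = -990/41]
2. D_y = 473/41  [DC · EF = -540/41 ∩ 2·signedArea(DBE) = -990/41]
   → D = (34/41, 473/41)

D = (34/41, 473/41)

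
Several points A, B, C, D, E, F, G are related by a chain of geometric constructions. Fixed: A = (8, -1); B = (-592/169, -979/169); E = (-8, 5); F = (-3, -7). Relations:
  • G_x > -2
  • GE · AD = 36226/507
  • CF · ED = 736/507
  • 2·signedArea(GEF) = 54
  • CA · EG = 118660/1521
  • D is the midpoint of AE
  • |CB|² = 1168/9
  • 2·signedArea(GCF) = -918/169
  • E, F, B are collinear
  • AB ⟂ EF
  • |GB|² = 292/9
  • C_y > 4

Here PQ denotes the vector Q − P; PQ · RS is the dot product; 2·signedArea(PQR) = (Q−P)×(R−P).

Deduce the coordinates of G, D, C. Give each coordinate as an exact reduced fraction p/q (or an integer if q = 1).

C = (592/507, 777/169)
D = (0, 2)
G = (-592/507, -101/169)

1. D_x = 0  [D is the midpoint of AE]
2. D_y = 2  [D is the midpoint of AE]
   → D = (0, 2)
3. C_x = 592/507  [line -8·x + 3·y + -2257/507 = 0 ∩ |CB|² = 1168/9]
4. C_y = 777/169  [line -8·x + 3·y + -2257/507 = 0 ∩ |CB|² = 1168/9]
   → C = (592/507, 777/169)
5. G_x = -592/507  [2·signedArea(GCF) = -918/169 ∩ 2·signedArea(GEF) = 54]
6. G_y = -101/169  [2·signedArea(GCF) = -918/169 ∩ 2·signedArea(GEF) = 54]
   → G = (-592/507, -101/169)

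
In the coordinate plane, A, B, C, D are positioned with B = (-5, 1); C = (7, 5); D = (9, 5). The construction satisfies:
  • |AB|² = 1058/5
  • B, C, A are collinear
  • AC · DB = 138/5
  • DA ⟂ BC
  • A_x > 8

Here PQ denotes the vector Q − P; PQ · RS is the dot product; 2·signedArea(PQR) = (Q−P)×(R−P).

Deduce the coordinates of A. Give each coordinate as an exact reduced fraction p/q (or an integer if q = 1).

A = (44/5, 28/5)

1. A_x = 44/5  [B, C, A are collinear ∩ DA ⟂ BC]
2. A_y = 28/5  [B, C, A are collinear ∩ DA ⟂ BC]
   → A = (44/5, 28/5)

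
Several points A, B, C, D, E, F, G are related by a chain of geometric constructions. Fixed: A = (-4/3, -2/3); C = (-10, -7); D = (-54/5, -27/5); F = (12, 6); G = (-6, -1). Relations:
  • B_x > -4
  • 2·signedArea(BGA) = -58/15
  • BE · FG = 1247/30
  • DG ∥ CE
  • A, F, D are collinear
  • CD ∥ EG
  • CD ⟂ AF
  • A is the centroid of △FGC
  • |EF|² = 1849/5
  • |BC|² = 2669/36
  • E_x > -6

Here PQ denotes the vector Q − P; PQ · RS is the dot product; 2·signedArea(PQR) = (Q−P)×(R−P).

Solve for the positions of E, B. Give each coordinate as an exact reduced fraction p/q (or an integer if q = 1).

1. E_x = -26/5  [CD ∥ EG ∩ DG ∥ CE]
2. E_y = -13/5  [CD ∥ EG ∩ DG ∥ CE]
   → E = (-26/5, -13/5)
3. B_x = -49/15  [2·signedArea(BGA) = -58/15 ∩ BE · FG = 1247/30]
4. B_y = -49/30  [2·signedArea(BGA) = -58/15 ∩ BE · FG = 1247/30]
   → B = (-49/15, -49/30)

B = (-49/15, -49/30)
E = (-26/5, -13/5)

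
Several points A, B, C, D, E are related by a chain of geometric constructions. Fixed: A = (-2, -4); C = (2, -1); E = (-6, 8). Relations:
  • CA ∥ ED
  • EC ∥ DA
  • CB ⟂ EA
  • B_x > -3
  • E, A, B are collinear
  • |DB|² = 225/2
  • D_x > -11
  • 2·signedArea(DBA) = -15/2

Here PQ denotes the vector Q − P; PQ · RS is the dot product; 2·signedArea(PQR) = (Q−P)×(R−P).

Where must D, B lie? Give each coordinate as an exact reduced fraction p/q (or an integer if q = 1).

1. D_x = -10  [EC ∥ DA ∩ CA ∥ ED]
2. D_y = 5  [EC ∥ DA ∩ CA ∥ ED]
   → D = (-10, 5)
3. B_x = -5/2  [E, A, B are collinear ∩ CB ⟂ EA]
4. B_y = -5/2  [E, A, B are collinear ∩ CB ⟂ EA]
   → B = (-5/2, -5/2)

B = (-5/2, -5/2)
D = (-10, 5)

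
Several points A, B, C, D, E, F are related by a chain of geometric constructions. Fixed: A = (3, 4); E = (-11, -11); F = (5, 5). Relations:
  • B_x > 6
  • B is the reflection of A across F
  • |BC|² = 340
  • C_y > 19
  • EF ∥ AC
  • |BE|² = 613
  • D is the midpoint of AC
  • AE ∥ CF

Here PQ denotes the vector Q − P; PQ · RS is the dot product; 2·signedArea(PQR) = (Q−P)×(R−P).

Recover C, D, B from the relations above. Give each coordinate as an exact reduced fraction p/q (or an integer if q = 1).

B = (7, 6)
C = (19, 20)
D = (11, 12)

1. C_x = 19  [AE ∥ CF ∩ EF ∥ AC]
2. C_y = 20  [AE ∥ CF ∩ EF ∥ AC]
   → C = (19, 20)
3. D_x = 11  [D is the midpoint of AC]
4. D_y = 12  [D is the midpoint of AC]
   → D = (11, 12)
5. B_x = 7  [B is the reflection of A across F]
6. B_y = 6  [B is the reflection of A across F]
   → B = (7, 6)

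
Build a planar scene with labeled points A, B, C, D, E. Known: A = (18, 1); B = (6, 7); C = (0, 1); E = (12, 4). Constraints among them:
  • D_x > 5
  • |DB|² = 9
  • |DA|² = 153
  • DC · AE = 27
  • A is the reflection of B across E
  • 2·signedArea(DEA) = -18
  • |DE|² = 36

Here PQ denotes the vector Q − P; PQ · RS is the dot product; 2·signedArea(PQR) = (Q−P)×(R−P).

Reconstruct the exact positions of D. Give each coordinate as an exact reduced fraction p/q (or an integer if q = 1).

D = (6, 4)

1. D_x = 6  [2·signedArea(DEA) = -18 ∩ DC · AE = 27]
2. D_y = 4  [2·signedArea(DEA) = -18 ∩ DC · AE = 27]
   → D = (6, 4)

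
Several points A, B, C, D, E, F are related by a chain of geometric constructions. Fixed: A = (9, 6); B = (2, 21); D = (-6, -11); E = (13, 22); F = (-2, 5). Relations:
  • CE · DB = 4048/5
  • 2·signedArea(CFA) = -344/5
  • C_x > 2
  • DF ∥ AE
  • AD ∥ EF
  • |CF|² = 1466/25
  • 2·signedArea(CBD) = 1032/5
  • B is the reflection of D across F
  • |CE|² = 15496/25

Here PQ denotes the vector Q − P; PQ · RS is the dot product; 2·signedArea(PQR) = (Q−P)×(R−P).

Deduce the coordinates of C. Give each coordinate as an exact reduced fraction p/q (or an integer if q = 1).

1. C_x = 3  [2·signedArea(CFA) = -344/5 ∩ CE · DB = 4048/5]
2. C_y = -4/5  [2·signedArea(CFA) = -344/5 ∩ CE · DB = 4048/5]
   → C = (3, -4/5)

C = (3, -4/5)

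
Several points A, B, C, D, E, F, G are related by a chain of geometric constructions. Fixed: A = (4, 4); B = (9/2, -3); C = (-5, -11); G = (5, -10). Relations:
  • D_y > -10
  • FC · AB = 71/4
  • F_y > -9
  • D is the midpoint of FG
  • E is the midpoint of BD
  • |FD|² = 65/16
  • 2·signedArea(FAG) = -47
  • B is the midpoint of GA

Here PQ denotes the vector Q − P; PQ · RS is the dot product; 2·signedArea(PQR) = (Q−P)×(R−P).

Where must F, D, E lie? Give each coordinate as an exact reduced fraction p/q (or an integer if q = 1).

1. F_x = 3/2  [2·signedArea(FAG) = -47 ∩ FC · AB = 71/4]
2. F_y = -8  [2·signedArea(FAG) = -47 ∩ FC · AB = 71/4]
   → F = (3/2, -8)
3. D_x = 13/4  [D is the midpoint of FG]
4. D_y = -9  [D is the midpoint of FG]
   → D = (13/4, -9)
5. E_x = 31/8  [E is the midpoint of BD]
6. E_y = -6  [E is the midpoint of BD]
   → E = (31/8, -6)

D = (13/4, -9)
E = (31/8, -6)
F = (3/2, -8)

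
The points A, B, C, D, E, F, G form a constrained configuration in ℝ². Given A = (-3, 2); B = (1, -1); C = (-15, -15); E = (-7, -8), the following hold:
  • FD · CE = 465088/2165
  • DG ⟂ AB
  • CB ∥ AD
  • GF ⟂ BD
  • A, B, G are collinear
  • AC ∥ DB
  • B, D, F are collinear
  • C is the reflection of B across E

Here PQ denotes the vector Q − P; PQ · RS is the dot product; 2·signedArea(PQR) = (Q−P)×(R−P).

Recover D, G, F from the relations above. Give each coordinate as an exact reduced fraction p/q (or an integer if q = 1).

D = (13, 16)
F = (10933/10825, -10672/10825)
G = (13/25, -16/25)

1. D_x = 13  [AC ∥ DB ∩ CB ∥ AD]
2. D_y = 16  [AC ∥ DB ∩ CB ∥ AD]
   → D = (13, 16)
3. G_x = 13/25  [A, B, G are collinear ∩ DG ⟂ AB]
4. G_y = -16/25  [A, B, G are collinear ∩ DG ⟂ AB]
   → G = (13/25, -16/25)
5. F_x = 10933/10825  [B, D, F are collinear ∩ GF ⟂ BD]
6. F_y = -10672/10825  [B, D, F are collinear ∩ GF ⟂ BD]
   → F = (10933/10825, -10672/10825)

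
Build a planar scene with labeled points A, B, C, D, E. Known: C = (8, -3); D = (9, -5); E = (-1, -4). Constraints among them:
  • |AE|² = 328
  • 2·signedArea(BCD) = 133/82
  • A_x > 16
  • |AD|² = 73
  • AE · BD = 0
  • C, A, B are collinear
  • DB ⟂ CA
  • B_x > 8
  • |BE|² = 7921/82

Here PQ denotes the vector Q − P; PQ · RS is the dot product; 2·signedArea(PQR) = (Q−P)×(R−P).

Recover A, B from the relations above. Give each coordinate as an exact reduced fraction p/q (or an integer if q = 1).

1. B_x = 719/82  [line 2·x + 1·y + -1199/82 = 0 ∩ |BE|² = 7921/82]
2. B_y = -239/82  [line 2·x + 1·y + -1199/82 = 0 ∩ |BE|² = 7921/82]
   → B = (719/82, -239/82)
3. A_x = 17  [line -19/82·x + 171/82·y + 665/82 = 0 ∩ |AD|² = 73]
4. A_y = -2  [line -19/82·x + 171/82·y + 665/82 = 0 ∩ |AD|² = 73]
   → A = (17, -2)

A = (17, -2)
B = (719/82, -239/82)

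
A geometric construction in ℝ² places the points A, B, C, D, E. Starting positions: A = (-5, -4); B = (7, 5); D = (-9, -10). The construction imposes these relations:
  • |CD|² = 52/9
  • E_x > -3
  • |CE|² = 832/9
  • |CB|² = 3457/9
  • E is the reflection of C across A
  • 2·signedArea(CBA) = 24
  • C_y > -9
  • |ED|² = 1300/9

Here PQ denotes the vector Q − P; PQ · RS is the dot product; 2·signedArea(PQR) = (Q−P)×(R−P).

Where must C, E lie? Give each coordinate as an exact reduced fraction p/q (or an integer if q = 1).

C = (-23/3, -8)
E = (-7/3, 0)

1. C_x = -23/3  [line 9·x + -12·y + -27 = 0 ∩ |CD|² = 52/9]
2. C_y = -8  [line 9·x + -12·y + -27 = 0 ∩ |CD|² = 52/9]
   → C = (-23/3, -8)
3. E_x = -7/3  [E is the reflection of C across A]
4. E_y = 0  [E is the reflection of C across A]
   → E = (-7/3, 0)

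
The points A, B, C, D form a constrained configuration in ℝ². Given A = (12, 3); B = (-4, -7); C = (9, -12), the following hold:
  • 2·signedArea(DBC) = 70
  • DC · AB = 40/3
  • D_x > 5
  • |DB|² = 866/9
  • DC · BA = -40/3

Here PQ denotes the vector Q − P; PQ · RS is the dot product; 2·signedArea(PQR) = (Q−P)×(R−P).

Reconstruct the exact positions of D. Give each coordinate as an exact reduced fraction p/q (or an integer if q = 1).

1. D_x = 17/3  [DC · BA = -40/3 ∩ 2·signedArea(DBC) = 70]
2. D_y = -16/3  [DC · BA = -40/3 ∩ 2·signedArea(DBC) = 70]
   → D = (17/3, -16/3)

D = (17/3, -16/3)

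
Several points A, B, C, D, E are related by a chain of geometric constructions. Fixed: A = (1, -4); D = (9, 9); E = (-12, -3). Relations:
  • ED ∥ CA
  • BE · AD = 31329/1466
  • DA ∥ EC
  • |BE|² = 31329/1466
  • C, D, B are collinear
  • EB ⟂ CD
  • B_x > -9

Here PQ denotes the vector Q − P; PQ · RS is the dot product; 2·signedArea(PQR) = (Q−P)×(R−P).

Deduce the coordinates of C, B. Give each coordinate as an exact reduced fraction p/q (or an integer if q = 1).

1. C_x = -20  [ED ∥ CA ∩ DA ∥ EC]
2. C_y = -16  [ED ∥ CA ∩ DA ∥ EC]
   → C = (-20, -16)
3. B_x = -13167/1466  [C, D, B are collinear ∩ EB ⟂ CD]
4. B_y = -9531/1466  [C, D, B are collinear ∩ EB ⟂ CD]
   → B = (-13167/1466, -9531/1466)

B = (-13167/1466, -9531/1466)
C = (-20, -16)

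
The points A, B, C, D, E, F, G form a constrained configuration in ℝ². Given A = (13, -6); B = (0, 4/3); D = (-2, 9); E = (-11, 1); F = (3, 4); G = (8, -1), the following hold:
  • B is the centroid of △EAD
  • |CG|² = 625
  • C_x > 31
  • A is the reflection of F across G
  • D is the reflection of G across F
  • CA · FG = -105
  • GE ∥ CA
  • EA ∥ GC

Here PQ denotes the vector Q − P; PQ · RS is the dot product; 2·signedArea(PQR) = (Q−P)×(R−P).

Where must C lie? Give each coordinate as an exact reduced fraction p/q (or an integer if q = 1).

1. C_x = 32  [GE ∥ CA ∩ EA ∥ GC]
2. C_y = -8  [GE ∥ CA ∩ EA ∥ GC]
   → C = (32, -8)

C = (32, -8)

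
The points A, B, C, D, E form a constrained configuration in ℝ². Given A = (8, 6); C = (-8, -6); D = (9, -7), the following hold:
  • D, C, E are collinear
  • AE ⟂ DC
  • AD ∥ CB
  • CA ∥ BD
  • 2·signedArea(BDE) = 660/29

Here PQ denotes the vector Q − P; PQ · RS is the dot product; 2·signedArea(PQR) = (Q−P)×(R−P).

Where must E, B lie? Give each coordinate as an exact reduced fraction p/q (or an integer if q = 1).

1. E_x = 210/29  [D, C, E are collinear ∩ AE ⟂ DC]
2. E_y = -200/29  [D, C, E are collinear ∩ AE ⟂ DC]
   → E = (210/29, -200/29)
3. B_x = -7  [CA ∥ BD ∩ AD ∥ CB]
4. B_y = -19  [CA ∥ BD ∩ AD ∥ CB]
   → B = (-7, -19)

B = (-7, -19)
E = (210/29, -200/29)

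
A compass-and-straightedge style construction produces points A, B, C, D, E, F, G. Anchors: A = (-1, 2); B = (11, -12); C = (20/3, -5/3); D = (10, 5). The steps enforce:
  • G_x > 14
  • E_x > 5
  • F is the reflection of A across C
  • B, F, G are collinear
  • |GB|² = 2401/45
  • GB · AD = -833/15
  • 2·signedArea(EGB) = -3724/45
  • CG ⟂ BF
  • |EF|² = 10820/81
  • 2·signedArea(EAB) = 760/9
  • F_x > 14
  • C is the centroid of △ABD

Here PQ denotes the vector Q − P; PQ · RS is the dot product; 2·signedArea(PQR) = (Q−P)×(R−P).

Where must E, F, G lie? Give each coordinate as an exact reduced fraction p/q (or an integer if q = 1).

1. F_x = 43/3  [F is the reflection of A across C]
2. F_y = -16/3  [F is the reflection of A across C]
   → F = (43/3, -16/3)
3. G_x = 214/15  [B, F, G are collinear ∩ CG ⟂ BF]
4. G_y = -82/15  [B, F, G are collinear ∩ CG ⟂ BF]
   → G = (214/15, -82/15)
5. E_x = 47/9  [2·signedArea(EGB) = -3724/45 ∩ 2·signedArea(EAB) = 760/9]
6. E_y = 16/9  [2·signedArea(EGB) = -3724/45 ∩ 2·signedArea(EAB) = 760/9]
   → E = (47/9, 16/9)

E = (47/9, 16/9)
F = (43/3, -16/3)
G = (214/15, -82/15)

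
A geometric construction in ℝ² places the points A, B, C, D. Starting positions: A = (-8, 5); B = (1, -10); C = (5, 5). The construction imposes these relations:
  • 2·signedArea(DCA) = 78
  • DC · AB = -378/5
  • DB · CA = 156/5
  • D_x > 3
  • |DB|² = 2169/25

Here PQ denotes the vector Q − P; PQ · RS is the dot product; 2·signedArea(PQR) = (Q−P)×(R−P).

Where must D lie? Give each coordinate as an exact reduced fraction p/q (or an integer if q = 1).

1. D_x = 17/5  [DC · AB = -378/5 ∩ DB · CA = 156/5]
2. D_y = -1  [DC · AB = -378/5 ∩ DB · CA = 156/5]
   → D = (17/5, -1)

D = (17/5, -1)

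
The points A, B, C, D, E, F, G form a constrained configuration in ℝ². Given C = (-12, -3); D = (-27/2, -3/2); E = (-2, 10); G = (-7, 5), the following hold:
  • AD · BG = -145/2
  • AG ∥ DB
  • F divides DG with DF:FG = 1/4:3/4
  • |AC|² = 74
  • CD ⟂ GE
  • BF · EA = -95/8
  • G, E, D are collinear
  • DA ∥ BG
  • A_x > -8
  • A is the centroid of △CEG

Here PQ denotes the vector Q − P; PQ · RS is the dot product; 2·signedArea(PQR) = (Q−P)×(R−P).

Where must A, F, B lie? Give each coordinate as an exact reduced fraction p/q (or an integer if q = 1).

1. A_x = -7  [A is the centroid of △CEG]
2. A_y = 4  [A is the centroid of △CEG]
   → A = (-7, 4)
3. F_x = -95/8  [F divides DG with DF:FG = 1/4:3/4]
4. F_y = 1/8  [F divides DG with DF:FG = 1/4:3/4]
   → F = (-95/8, 1/8)
5. B_x = -27/2  [DA ∥ BG ∩ AG ∥ DB]
6. B_y = -1/2  [DA ∥ BG ∩ AG ∥ DB]
   → B = (-27/2, -1/2)

A = (-7, 4)
B = (-27/2, -1/2)
F = (-95/8, 1/8)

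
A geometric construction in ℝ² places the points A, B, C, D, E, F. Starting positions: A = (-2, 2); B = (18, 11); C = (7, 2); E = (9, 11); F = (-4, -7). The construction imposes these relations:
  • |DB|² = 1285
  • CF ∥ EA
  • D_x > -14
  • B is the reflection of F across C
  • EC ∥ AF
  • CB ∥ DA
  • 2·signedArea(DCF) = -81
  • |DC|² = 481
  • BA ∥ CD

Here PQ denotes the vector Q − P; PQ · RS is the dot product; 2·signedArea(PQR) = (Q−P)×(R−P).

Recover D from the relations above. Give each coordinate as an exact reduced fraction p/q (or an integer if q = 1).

1. D_x = -13  [CB ∥ DA ∩ BA ∥ CD]
2. D_y = -7  [CB ∥ DA ∩ BA ∥ CD]
   → D = (-13, -7)

D = (-13, -7)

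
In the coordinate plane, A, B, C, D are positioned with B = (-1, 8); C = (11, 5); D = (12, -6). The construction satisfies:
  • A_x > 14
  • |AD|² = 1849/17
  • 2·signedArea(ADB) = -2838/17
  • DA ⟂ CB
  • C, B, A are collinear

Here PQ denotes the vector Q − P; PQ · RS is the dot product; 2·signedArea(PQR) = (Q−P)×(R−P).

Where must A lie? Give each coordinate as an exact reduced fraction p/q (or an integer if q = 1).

1. A_x = 247/17  [C, B, A are collinear ∩ DA ⟂ CB]
2. A_y = 70/17  [C, B, A are collinear ∩ DA ⟂ CB]
   → A = (247/17, 70/17)

A = (247/17, 70/17)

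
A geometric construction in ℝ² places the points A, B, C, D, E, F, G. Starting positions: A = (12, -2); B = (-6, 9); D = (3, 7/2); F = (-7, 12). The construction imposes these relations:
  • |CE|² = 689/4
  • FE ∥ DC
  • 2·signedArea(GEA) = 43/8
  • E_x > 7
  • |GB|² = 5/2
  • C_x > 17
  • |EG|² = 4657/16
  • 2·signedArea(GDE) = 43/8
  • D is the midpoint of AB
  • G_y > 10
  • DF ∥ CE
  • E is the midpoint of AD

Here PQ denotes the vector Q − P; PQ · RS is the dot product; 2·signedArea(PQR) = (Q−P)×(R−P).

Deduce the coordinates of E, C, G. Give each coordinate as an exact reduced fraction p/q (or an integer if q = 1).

1. E_x = 15/2  [E is the midpoint of AD]
2. E_y = 3/4  [E is the midpoint of AD]
   → E = (15/2, 3/4)
3. C_x = 35/2  [DF ∥ CE ∩ FE ∥ DC]
4. C_y = -31/4  [DF ∥ CE ∩ FE ∥ DC]
   → C = (35/2, -31/4)
5. G_x = -13/2  [line 11/4·x + 9/2·y + -235/8 = 0 ∩ |GB|² = 5/2]
6. G_y = 21/2  [line 11/4·x + 9/2·y + -235/8 = 0 ∩ |GB|² = 5/2]
   → G = (-13/2, 21/2)

C = (35/2, -31/4)
E = (15/2, 3/4)
G = (-13/2, 21/2)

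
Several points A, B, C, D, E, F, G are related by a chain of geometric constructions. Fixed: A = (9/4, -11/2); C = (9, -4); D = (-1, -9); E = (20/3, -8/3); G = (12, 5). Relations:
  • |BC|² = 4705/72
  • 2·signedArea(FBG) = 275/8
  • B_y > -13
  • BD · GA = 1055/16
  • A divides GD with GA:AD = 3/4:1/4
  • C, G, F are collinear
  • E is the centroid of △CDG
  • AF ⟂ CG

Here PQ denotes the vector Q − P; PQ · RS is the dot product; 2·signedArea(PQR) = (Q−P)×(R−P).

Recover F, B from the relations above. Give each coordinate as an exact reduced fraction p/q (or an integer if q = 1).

B = (109/12, -145/12)
F = (63/8, -59/8)

1. F_x = 63/8  [C, G, F are collinear ∩ AF ⟂ CG]
2. F_y = -59/8  [C, G, F are collinear ∩ AF ⟂ CG]
   → F = (63/8, -59/8)
3. B_x = 109/12  [BD · GA = 1055/16 ∩ 2·signedArea(FBG) = 275/8]
4. B_y = -145/12  [BD · GA = 1055/16 ∩ 2·signedArea(FBG) = 275/8]
   → B = (109/12, -145/12)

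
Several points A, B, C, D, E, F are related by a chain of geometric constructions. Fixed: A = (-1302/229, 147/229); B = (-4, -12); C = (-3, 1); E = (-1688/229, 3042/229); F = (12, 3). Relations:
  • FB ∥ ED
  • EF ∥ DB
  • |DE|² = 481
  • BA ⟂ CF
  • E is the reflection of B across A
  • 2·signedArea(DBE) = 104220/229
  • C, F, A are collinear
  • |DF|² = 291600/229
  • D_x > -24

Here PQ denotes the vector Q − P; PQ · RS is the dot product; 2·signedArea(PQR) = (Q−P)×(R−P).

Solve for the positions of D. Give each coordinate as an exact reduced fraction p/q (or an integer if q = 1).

1. D_x = -5352/229  [EF ∥ DB ∩ FB ∥ ED]
2. D_y = -393/229  [EF ∥ DB ∩ FB ∥ ED]
   → D = (-5352/229, -393/229)

D = (-5352/229, -393/229)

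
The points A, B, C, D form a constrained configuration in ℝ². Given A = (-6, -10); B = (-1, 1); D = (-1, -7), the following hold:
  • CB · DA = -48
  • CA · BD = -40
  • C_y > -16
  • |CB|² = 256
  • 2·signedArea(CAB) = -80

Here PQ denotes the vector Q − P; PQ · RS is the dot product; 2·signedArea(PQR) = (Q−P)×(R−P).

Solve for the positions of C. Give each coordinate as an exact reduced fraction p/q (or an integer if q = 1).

C = (-1, -15)

1. C_x = -1  [CB · DA = -48 ∩ 2·signedArea(CAB) = -80]
2. C_y = -15  [CB · DA = -48 ∩ 2·signedArea(CAB) = -80]
   → C = (-1, -15)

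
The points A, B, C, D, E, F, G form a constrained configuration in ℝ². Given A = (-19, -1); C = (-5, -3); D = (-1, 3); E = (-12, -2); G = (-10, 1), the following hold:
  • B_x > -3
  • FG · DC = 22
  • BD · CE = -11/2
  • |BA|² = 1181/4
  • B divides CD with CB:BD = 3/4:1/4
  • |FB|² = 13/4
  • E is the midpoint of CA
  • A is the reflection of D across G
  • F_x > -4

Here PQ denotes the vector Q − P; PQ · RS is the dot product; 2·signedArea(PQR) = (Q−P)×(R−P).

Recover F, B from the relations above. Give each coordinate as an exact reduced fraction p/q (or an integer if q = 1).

B = (-2, 3/2)
F = (-3, 0)

1. B_x = -2  [B divides CD with CB:BD = 3/4:1/4]
2. B_y = 3/2  [B divides CD with CB:BD = 3/4:1/4]
   → B = (-2, 3/2)
3. F_x = -3  [line 4·x + 6·y + 12 = 0 ∩ |FB|² = 13/4]
4. F_y = 0  [line 4·x + 6·y + 12 = 0 ∩ |FB|² = 13/4]
   → F = (-3, 0)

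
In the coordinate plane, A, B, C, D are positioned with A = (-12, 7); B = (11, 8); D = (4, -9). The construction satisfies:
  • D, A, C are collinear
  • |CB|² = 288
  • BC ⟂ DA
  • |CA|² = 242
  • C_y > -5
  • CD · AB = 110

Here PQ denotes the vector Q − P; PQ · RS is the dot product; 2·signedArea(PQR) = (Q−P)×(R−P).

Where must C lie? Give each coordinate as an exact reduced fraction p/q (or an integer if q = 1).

1. C_x = -1  [D, A, C are collinear ∩ BC ⟂ DA]
2. C_y = -4  [D, A, C are collinear ∩ BC ⟂ DA]
   → C = (-1, -4)

C = (-1, -4)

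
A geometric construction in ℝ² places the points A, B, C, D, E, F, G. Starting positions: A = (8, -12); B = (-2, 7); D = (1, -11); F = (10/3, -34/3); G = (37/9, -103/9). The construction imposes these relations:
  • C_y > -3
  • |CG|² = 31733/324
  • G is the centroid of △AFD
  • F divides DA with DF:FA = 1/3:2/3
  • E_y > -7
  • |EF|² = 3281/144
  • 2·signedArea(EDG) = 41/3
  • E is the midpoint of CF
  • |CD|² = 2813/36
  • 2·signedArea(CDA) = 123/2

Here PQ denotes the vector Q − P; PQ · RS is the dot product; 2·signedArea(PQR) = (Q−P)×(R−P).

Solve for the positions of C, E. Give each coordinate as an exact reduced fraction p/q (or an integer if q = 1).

1. C_x = 2/3  [line 1·x + 7·y + 29/2 = 0 ∩ |CG|² = 31733/324]
2. C_y = -13/6  [line 1·x + 7·y + 29/2 = 0 ∩ |CG|² = 31733/324]
   → C = (2/3, -13/6)
3. E_x = 2  [E is the midpoint of CF]
4. E_y = -27/4  [E is the midpoint of CF]
   → E = (2, -27/4)

C = (2/3, -13/6)
E = (2, -27/4)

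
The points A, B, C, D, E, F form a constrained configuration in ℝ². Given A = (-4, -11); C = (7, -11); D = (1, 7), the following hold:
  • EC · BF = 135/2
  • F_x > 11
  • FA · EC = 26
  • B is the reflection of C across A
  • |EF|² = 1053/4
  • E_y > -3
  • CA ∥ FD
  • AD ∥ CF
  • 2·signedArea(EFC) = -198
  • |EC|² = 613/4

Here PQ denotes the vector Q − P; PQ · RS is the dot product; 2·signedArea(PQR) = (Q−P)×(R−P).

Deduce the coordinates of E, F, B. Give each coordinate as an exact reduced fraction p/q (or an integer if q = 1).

B = (-15, -11)
E = (-3/2, -2)
F = (12, 7)

1. F_x = 12  [CA ∥ FD ∩ AD ∥ CF]
2. F_y = 7  [CA ∥ FD ∩ AD ∥ CF]
   → F = (12, 7)
3. B_x = -15  [B is the reflection of C across A]
4. B_y = -11  [B is the reflection of C across A]
   → B = (-15, -11)
5. E_x = -3/2  [2·signedArea(EFC) = -198 ∩ EC · BF = 135/2]
6. E_y = -2  [2·signedArea(EFC) = -198 ∩ EC · BF = 135/2]
   → E = (-3/2, -2)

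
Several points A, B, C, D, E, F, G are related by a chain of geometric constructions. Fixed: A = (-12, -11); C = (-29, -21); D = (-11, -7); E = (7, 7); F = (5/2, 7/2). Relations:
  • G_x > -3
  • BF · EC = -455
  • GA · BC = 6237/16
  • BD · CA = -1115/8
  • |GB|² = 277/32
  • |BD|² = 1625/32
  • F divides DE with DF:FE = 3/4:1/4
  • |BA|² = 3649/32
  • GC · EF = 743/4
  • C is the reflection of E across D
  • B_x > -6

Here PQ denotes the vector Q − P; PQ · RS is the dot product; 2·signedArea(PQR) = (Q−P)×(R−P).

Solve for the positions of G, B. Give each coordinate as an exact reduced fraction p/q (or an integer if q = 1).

1. B_x = -43/8  [BD · CA = -1115/8 ∩ BF · EC = -455]
2. B_y = -21/8  [BD · CA = -1115/8 ∩ BF · EC = -455]
   → B = (-43/8, -21/8)
3. G_x = -5/2  [line 9/2·x + 7/2·y + 73/4 = 0 ∩ |GB|² = 277/32]
4. G_y = -2  [line 9/2·x + 7/2·y + 73/4 = 0 ∩ |GB|² = 277/32]
   → G = (-5/2, -2)

B = (-43/8, -21/8)
G = (-5/2, -2)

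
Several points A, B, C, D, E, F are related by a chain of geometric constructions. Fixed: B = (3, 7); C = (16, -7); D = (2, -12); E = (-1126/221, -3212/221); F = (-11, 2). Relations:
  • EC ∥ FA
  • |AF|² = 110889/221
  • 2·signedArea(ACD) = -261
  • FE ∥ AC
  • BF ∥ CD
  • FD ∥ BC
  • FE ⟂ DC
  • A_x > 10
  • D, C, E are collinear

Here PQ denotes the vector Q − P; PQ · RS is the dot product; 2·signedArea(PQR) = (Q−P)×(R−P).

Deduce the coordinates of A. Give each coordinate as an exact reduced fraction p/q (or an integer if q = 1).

1. A_x = 2231/221  [FE ∥ AC ∩ EC ∥ FA]
2. A_y = 2107/221  [FE ∥ AC ∩ EC ∥ FA]
   → A = (2231/221, 2107/221)

A = (2231/221, 2107/221)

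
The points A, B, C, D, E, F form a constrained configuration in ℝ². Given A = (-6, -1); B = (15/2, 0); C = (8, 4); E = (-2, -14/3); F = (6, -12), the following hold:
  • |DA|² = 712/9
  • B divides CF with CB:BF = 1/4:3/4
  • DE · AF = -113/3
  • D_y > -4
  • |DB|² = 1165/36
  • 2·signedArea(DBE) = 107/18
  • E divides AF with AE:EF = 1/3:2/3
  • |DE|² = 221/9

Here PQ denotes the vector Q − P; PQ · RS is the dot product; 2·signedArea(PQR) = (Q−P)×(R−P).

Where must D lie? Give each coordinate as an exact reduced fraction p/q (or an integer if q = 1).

D = (8/3, -3)

1. D_x = 8/3  [DE · AF = -113/3 ∩ 2·signedArea(DBE) = 107/18]
2. D_y = -3  [DE · AF = -113/3 ∩ 2·signedArea(DBE) = 107/18]
   → D = (8/3, -3)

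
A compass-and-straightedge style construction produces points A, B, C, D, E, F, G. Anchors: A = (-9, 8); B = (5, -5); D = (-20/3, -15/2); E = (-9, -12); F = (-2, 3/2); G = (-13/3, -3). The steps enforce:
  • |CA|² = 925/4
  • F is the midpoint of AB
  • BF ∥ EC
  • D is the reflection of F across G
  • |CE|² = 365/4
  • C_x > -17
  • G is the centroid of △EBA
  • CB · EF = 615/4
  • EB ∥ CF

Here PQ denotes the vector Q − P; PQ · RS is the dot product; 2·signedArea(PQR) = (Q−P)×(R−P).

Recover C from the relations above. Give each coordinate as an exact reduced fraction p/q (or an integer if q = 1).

C = (-16, -11/2)

1. C_x = -16  [EB ∥ CF ∩ BF ∥ EC]
2. C_y = -11/2  [EB ∥ CF ∩ BF ∥ EC]
   → C = (-16, -11/2)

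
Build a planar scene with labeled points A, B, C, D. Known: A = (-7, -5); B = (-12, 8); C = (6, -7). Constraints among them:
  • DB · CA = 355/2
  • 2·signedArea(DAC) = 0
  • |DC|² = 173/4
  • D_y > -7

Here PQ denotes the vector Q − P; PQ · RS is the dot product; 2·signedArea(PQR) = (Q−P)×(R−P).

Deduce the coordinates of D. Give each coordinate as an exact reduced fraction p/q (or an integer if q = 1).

1. D_x = -1/2  [2·signedArea(DAC) = 0 ∩ DB · CA = 355/2]
2. D_y = -6  [2·signedArea(DAC) = 0 ∩ DB · CA = 355/2]
   → D = (-1/2, -6)

D = (-1/2, -6)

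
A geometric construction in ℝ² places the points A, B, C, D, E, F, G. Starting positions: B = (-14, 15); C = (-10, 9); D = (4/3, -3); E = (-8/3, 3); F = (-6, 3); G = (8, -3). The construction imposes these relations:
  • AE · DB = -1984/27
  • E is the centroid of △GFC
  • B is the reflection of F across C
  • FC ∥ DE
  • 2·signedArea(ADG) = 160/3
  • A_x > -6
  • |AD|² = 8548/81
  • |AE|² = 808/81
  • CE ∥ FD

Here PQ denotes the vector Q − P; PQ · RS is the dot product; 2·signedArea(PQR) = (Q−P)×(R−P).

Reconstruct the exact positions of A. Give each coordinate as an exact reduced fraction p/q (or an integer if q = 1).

A = (-46/9, 5)

1. A_x = -46/9  [AE · DB = -1984/27 ∩ 2·signedArea(ADG) = 160/3]
2. A_y = 5  [AE · DB = -1984/27 ∩ 2·signedArea(ADG) = 160/3]
   → A = (-46/9, 5)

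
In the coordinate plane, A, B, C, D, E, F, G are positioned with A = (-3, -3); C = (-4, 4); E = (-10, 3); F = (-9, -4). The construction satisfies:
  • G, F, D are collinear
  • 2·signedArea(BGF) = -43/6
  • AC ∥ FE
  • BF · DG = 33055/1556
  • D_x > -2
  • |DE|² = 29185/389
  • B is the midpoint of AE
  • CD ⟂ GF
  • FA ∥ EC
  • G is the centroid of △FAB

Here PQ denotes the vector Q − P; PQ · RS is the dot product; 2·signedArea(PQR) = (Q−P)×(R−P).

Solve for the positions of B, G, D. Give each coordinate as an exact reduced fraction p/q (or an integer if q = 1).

1. B_x = -13/2  [B is the midpoint of AE]
2. B_y = 0  [B is the midpoint of AE]
   → B = (-13/2, 0)
3. G_x = -37/6  [G is the centroid of △FAB]
4. G_y = -7/3  [G is the centroid of △FAB]
   → G = (-37/6, -7/3)
5. D_x = -696/389  [G, F, D are collinear ∩ CD ⟂ GF]
6. D_y = 94/389  [G, F, D are collinear ∩ CD ⟂ GF]
   → D = (-696/389, 94/389)

B = (-13/2, 0)
D = (-696/389, 94/389)
G = (-37/6, -7/3)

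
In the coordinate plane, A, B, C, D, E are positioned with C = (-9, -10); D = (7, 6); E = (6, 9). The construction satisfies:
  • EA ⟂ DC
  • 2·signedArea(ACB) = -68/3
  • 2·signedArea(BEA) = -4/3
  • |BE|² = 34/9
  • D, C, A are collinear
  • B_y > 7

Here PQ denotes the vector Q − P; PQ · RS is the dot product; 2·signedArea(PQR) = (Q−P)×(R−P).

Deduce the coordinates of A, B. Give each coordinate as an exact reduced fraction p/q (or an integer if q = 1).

1. A_x = 8  [D, C, A are collinear ∩ EA ⟂ DC]
2. A_y = 7  [D, C, A are collinear ∩ EA ⟂ DC]
   → A = (8, 7)
3. B_x = 7  [2·signedArea(BEA) = -4/3 ∩ 2·signedArea(ACB) = -68/3]
4. B_y = 22/3  [2·signedArea(BEA) = -4/3 ∩ 2·signedArea(ACB) = -68/3]
   → B = (7, 22/3)

A = (8, 7)
B = (7, 22/3)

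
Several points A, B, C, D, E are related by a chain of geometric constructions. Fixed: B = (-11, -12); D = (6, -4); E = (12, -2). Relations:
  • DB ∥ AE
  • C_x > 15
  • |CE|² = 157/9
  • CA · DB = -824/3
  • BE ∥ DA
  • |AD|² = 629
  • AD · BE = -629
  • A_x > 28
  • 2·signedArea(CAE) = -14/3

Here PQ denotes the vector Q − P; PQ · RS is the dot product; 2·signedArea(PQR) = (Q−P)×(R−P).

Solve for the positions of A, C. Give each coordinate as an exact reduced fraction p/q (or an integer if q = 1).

A = (29, 6)
C = (47/3, 0)

1. A_x = 29  [DB ∥ AE ∩ BE ∥ DA]
2. A_y = 6  [DB ∥ AE ∩ BE ∥ DA]
   → A = (29, 6)
3. C_x = 47/3  [2·signedArea(CAE) = -14/3 ∩ CA · DB = -824/3]
4. C_y = 0  [2·signedArea(CAE) = -14/3 ∩ CA · DB = -824/3]
   → C = (47/3, 0)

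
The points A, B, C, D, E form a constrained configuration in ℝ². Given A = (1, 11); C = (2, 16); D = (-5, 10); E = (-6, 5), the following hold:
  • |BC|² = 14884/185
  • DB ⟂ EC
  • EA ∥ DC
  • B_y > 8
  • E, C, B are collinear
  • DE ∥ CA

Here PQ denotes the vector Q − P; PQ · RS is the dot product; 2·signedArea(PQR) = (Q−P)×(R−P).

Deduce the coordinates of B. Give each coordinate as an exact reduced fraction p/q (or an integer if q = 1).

1. B_x = -606/185  [E, C, B are collinear ∩ DB ⟂ EC]
2. B_y = 1618/185  [E, C, B are collinear ∩ DB ⟂ EC]
   → B = (-606/185, 1618/185)

B = (-606/185, 1618/185)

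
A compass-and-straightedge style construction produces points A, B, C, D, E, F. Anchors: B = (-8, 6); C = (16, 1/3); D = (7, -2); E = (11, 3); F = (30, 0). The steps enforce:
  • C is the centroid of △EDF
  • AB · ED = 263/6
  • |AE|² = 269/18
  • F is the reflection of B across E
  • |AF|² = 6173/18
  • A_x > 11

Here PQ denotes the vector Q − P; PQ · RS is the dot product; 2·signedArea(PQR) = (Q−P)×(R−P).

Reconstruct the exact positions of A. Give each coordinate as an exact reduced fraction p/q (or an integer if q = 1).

1. A_x = 23/2  [line 4·x + 5·y + -251/6 = 0 ∩ |AE|² = 269/18]
2. A_y = -5/6  [line 4·x + 5·y + -251/6 = 0 ∩ |AE|² = 269/18]
   → A = (23/2, -5/6)

A = (23/2, -5/6)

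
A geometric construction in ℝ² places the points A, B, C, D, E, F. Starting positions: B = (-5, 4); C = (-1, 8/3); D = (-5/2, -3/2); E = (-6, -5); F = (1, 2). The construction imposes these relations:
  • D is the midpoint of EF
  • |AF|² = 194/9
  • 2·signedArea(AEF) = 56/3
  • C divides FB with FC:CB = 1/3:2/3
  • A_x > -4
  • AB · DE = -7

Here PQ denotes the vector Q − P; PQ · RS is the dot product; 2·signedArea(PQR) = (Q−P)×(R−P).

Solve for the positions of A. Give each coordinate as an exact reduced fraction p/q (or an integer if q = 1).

A = (-10/3, 1/3)

1. A_x = -10/3  [2·signedArea(AEF) = 56/3 ∩ AB · DE = -7]
2. A_y = 1/3  [2·signedArea(AEF) = 56/3 ∩ AB · DE = -7]
   → A = (-10/3, 1/3)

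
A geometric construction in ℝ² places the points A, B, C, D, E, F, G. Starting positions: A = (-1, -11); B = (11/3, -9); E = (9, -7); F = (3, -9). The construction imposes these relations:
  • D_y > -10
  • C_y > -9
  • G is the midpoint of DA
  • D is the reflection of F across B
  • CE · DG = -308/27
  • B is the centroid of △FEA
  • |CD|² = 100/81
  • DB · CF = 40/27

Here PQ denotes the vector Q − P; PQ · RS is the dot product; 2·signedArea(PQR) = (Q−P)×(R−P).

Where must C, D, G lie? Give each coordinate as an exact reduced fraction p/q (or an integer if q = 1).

C = (47/9, -25/3)
D = (13/3, -9)
G = (5/3, -10)

1. D_x = 13/3  [D is the reflection of F across B]
2. D_y = -9  [D is the reflection of F across B]
   → D = (13/3, -9)
3. G_x = 5/3  [G is the midpoint of DA]
4. G_y = -10  [G is the midpoint of DA]
   → G = (5/3, -10)
5. C_x = 47/9  [CE · DG = -308/27 ∩ DB · CF = 40/27]
6. C_y = -25/3  [CE · DG = -308/27 ∩ DB · CF = 40/27]
   → C = (47/9, -25/3)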